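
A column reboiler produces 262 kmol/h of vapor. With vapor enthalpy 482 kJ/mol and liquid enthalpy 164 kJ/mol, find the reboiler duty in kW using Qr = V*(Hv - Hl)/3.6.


Qr = 262 * (482 - 164) / 3.6 = 262 * 318 / 3.6 = 23140

23140 kW


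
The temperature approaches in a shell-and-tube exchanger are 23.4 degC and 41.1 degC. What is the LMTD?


LMTD = (dT1 - dT2) / ln(dT1/dT2)
= (23.4 - 41.1) / ln(23.4 / 41.1) = -17.7 / -0.563272 = 31.42

31.42 degC


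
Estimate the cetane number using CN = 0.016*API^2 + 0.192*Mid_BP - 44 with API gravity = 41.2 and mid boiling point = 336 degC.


CN = 0.016 * 41.2^2 + 0.192 * 336 - 44
CN = 27.15904 + 64.512 - 44 = 47.67104

47.67104


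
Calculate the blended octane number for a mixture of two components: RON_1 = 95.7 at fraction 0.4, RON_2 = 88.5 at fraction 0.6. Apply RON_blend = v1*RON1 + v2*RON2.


Linear blending: RON_blend = sum(vi * RONi)
Contribution 1: 0.4 * 95.7 = 38.28
Contribution 2: 0.6 * 88.5 = 53.1
RON_blend = 38.28 + 53.1 = 91.38

91.38


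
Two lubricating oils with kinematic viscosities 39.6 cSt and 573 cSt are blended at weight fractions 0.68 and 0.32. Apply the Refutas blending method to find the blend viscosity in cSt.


Refutas method: VBN_i = 14.534*ln(ln(visc_i + 0.8)) + 10.975, blended linearly by mass fraction; since VBN is linear in VBI_i = ln(ln(visc_i + 0.8)) and the fractions sum to 1, blend VBI directly: visc = exp(exp(VBI_blend)) - 0.8
VBI_1 = ln(ln(39.6 + 0.8)) = 1.30802
VBI_2 = ln(ln(573 + 0.8)) = 1.84881
VBI_blend = 0.68 * 1.30802 + 0.32 * 1.84881 = 1.48107
visc_blend = exp(exp(1.48107)) - 0.8 = 80.46

80.46 cSt


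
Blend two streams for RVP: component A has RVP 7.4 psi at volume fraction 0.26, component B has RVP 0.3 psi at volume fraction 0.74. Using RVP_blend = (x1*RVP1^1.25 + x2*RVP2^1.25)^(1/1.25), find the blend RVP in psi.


Chevron index: RVP_blend = (sum xi*RVPi^1.25)^(1/1.25)
RVP^1.25 terms: 0.26 * 7.4^1.25 + 0.74 * 0.3^1.25 = 3.33761
RVP_blend = 3.33761^(1/1.25) = 2.623

2.623 psi


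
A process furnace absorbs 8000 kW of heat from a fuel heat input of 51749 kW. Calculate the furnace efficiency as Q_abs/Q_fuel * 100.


Furnace efficiency = Q_absorbed / Q_fuel * 100
= 8000 / 51749 * 100 = 15.46

15.46 %


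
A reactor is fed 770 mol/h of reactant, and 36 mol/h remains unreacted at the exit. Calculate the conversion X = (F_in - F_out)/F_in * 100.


X = (F_in - F_out) / F_in * 100
Moles reacted = 770 - 36 = 734
X = 734 / 770 * 100
= 0.9532 * 100
= 95.32 %

95.32 %


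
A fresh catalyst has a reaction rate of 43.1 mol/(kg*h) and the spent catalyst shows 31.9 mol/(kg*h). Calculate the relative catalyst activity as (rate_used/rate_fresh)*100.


Activity (%) = (rate_used / rate_fresh) * 100
rate_used = 31.9, rate_fresh = 43.1
= (31.9 / 43.1) * 100
= 0.7401 * 100 = 74.01

74.01 %


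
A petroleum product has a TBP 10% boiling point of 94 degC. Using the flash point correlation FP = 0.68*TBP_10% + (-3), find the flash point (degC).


FP = 0.68 * 94 + (-3) = 60.92

60.92 degC


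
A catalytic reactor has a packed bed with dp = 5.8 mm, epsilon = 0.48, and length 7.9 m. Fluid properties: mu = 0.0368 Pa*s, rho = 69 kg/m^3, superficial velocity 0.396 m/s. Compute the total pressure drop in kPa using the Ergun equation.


dp = 5.8 mm = 0.0058 m
Viscous term = 150*0.0368*0.396*(1-0.48)^2 / (0.0058^2*0.48^3) = 158877
Inertial term = 1.75*69*0.396^2*(1-0.48) / (0.0058*0.48^3) = 15350.7
dP/L = 158877 + 15350.7 = 174228 Pa/m
dP = 174228 * 7.9 / 1000 = 1376 kPa

1376 kPa


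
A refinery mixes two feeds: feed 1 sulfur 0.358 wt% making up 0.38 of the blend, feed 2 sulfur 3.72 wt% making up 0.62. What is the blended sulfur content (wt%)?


Linear sulfur blending: S_blend = x1*S1 + x2*S2
Contribution 1: 0.38 * 0.358 = 0.13604 wt%
Contribution 2: 0.62 * 3.72 = 2.3064 wt%
S_blend = 0.13604 + 2.3064 = 2.44244

2.44244 wt%


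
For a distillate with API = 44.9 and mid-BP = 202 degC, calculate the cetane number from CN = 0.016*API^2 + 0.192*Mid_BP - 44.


CN = 0.016 * 44.9^2 + 0.192 * 202 - 44
CN = 32.25616 + 38.784 - 44 = 27.04016

27.04016


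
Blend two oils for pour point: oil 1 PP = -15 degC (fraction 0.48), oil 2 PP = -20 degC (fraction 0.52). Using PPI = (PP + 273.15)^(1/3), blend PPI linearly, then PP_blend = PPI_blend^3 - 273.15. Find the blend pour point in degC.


PPI_1 = (-15 + 273.15)^(1/3) = 6.36733
PPI_2 = (-20 + 273.15)^(1/3) = 6.325953
PPI_blend = 0.48 * 6.36733 + 0.52 * 6.325953 = 6.345814
PP_blend = 6.345814^3 - 273.15 = 255.5418 - 273.15 = -17.61

-17.61 degC


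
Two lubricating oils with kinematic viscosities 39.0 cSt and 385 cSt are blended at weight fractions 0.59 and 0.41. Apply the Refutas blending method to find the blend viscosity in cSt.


Refutas method: VBN_i = 14.534*ln(ln(visc_i + 0.8)) + 10.975, blended linearly by mass fraction; since VBN is linear in VBI_i = ln(ln(visc_i + 0.8)) and the fractions sum to 1, blend VBI directly: visc = exp(exp(VBI_blend)) - 0.8
VBI_1 = ln(ln(39.0 + 0.8)) = 1.30396
VBI_2 = ln(ln(385 + 0.8)) = 1.78428
VBI_blend = 0.59 * 1.30396 + 0.41 * 1.78428 = 1.50089
visc_blend = exp(exp(1.50089)) - 0.8 = 87.94

87.94 cSt


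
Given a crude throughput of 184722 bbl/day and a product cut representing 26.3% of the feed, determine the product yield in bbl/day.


Crude throughput = 184722 bbl/day
Fraction yield = 26.3%
yield = throughput * fraction / 100
yield = 184722 * 26.3 / 100 = 48581.886

48581.886 bbl/day


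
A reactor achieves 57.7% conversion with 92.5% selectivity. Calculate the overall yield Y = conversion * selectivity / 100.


Overall yield = conversion (%) * selectivity (%) / 100
Conversion = 57.7%, Selectivity = 92.5%
Y = 57.7 * 92.5 / 100
= 53.3725 %

53.3725 %


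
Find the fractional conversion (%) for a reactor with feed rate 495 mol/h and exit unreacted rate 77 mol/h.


X = (F_in - F_out) / F_in * 100
Moles reacted = 495 - 77 = 418
X = 418 / 495 * 100
= 0.8444 * 100
= 84.44 %

84.44 %


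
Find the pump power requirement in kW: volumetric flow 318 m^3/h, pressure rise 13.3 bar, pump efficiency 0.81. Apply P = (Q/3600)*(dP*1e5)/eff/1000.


Q = 318 / 3600 = 0.0883333 m^3/s
P = 0.0883333 * (13.3 * 1e5) / 0.81 / 1000 = 145.0

145.0 kW


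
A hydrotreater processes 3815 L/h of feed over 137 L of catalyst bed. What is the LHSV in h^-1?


LHSV = volumetric feed rate / catalyst volume
= 3815 L/h / 137 L
= 27.85 h^-1

27.85 h^-1


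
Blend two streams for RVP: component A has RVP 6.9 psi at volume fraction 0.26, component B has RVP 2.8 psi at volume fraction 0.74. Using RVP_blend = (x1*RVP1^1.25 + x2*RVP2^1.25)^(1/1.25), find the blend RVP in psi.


Chevron index: RVP_blend = (sum xi*RVPi^1.25)^(1/1.25)
RVP^1.25 terms: 0.26 * 6.9^1.25 + 0.74 * 2.8^1.25 = 5.58787
RVP_blend = 5.58787^(1/1.25) = 3.961

3.961 psi


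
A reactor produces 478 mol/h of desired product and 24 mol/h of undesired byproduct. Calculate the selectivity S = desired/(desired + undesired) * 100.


Selectivity = desired / (desired + undesired) * 100
Total products = 478 + 24 = 502 mol/h
S = 478 / 502 * 100
= 0.9522 * 100
= 95.22 %

95.22 %


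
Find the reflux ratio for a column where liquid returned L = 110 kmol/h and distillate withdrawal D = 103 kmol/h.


Reflux ratio definition: R = L / D (liquid returned / distillate withdrawn)
L = 110 kmol/h, D = 103 kmol/h
R = 110 / 103 = 1.068

1.068


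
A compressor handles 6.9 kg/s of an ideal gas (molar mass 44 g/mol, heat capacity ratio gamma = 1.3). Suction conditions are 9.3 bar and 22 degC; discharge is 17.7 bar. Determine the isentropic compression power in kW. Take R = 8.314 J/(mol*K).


Isentropic work: W = m*(gamma/(gamma-1))*(R*T1/MW)*((P2/P1)^((gamma-1)/gamma) - 1)
T1 = 22 + 273.15 = 295.15 K
Pressure ratio = 17.7 / 9.3 = 1.90323
Exponent = (1.3 - 1)/1.3 = 0.230769
(P2/P1)^exp - 1 = 1.90323^0.230769 - 1 = 0.160107
W = 6.9 * 1.3 / 0.3 * 8.314 * 295.15 / 44 * 0.160107 = 267.0

267.0 kW


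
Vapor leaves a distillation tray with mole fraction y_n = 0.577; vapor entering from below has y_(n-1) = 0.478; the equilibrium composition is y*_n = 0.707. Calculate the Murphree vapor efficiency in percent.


Murphree vapor efficiency: EMV = (y_n - y_(n-1)) / (y*_n - y_(n-1)) * 100
EMV = (0.577 - 0.478) / (0.707 - 0.478) * 100 = 0.099 / 0.229 * 100 = 43.23

43.23 %


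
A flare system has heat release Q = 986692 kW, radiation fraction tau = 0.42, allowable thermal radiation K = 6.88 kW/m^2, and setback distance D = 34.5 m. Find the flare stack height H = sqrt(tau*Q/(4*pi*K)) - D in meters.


tau*Q/(4*pi*K) = 0.42 * 986692 / (4 * pi * 6.88) = 4793.28
sqrt(4793.28) = 69.2335
H = 69.2335 - 34.5 = 34.73

34.73 m


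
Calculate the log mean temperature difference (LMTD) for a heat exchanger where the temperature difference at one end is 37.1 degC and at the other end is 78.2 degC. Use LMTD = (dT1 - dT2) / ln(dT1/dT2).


LMTD = (dT1 - dT2) / ln(dT1/dT2)
= (37.1 - 78.2) / ln(37.1 / 78.2) = -41.1 / -0.745653 = 55.12

55.12 degC


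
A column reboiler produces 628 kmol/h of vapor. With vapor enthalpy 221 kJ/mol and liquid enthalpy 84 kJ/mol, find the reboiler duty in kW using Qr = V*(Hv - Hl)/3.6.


Qr = 628 * (221 - 84) / 3.6 = 628 * 137 / 3.6 = 23900

23900 kW


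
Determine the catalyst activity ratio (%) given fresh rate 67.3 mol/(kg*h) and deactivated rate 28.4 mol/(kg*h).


Activity (%) = (rate_used / rate_fresh) * 100
rate_used = 28.4, rate_fresh = 67.3
= (28.4 / 67.3) * 100
= 0.4220 * 100 = 42.20

42.20 %


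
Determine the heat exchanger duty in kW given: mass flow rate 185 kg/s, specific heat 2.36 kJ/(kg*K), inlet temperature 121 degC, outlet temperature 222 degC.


Q = m_dot * cp * delta_T
delta_T = 222 - 121 = 101 K
Q = 185 * 2.36 * 101
= 436.6 * 101
= 44096.6 kW

44096.6 kW


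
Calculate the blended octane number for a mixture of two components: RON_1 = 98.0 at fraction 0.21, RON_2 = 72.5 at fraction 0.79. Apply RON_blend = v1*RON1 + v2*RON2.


Linear blending: RON_blend = sum(vi * RONi)
Contribution 1: 0.21 * 98.0 = 20.58
Contribution 2: 0.79 * 72.5 = 57.275
RON_blend = 20.58 + 57.275 = 77.855

77.855


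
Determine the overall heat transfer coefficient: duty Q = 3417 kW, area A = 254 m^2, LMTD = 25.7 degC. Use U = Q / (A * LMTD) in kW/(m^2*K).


From Q = U*A*LMTD, U = Q / (A * LMTD)
U = 3417 / (254 * 25.7) = 3417 / 6527.8 = 0.5235

0.5235 kW/(m^2*K)


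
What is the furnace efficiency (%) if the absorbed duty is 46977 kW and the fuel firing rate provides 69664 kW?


Furnace efficiency = Q_absorbed / Q_fuel * 100
= 46977 / 69664 * 100 = 67.43

67.43 %


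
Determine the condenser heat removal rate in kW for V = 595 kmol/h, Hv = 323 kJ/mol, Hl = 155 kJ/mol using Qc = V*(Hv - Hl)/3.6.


Qc = 595 * (323 - 155) / 3.6 = 595 * 168 / 3.6 = 27770

27770 kW


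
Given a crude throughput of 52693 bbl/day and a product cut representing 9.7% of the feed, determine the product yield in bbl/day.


Crude throughput = 52693 bbl/day
Fraction yield = 9.7%
yield = throughput * fraction / 100
yield = 52693 * 9.7 / 100 = 5111.221

5111.221 bbl/day


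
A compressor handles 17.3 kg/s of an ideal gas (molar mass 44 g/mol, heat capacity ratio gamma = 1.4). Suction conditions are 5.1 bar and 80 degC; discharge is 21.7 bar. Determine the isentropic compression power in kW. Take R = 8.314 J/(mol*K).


Isentropic work: W = m*(gamma/(gamma-1))*(R*T1/MW)*((P2/P1)^((gamma-1)/gamma) - 1)
T1 = 80 + 273.15 = 353.15 K
Pressure ratio = 21.7 / 5.1 = 4.2549
Exponent = (1.4 - 1)/1.4 = 0.285714
(P2/P1)^exp - 1 = 4.2549^0.285714 - 1 = 0.512455
W = 17.3 * 1.4 / 0.4 * 8.314 * 353.15 / 44 * 0.512455 = 2071

2071 kW


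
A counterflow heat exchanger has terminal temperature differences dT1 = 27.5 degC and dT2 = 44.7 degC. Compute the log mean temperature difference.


LMTD = (dT1 - dT2) / ln(dT1/dT2)
= (27.5 - 44.7) / ln(27.5 / 44.7) = -17.2 / -0.485787 = 35.41

35.41 degC


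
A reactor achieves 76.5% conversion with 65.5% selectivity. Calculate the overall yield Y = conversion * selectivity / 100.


Overall yield = conversion (%) * selectivity (%) / 100
Conversion = 76.5%, Selectivity = 65.5%
Y = 76.5 * 65.5 / 100
= 50.1075 %

50.1075 %


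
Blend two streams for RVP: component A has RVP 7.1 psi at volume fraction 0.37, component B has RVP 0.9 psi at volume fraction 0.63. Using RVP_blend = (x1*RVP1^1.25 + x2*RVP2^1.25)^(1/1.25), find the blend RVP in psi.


Chevron index: RVP_blend = (sum xi*RVPi^1.25)^(1/1.25)
RVP^1.25 terms: 0.37 * 7.1^1.25 + 0.63 * 0.9^1.25 = 4.84046
RVP_blend = 4.84046^(1/1.25) = 3.531

3.531 psi


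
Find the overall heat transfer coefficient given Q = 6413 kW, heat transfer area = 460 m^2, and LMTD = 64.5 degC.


From Q = U*A*LMTD, U = Q / (A * LMTD)
U = 6413 / (460 * 64.5) = 6413 / 29670 = 0.2161

0.2161 kW/(m^2*K)


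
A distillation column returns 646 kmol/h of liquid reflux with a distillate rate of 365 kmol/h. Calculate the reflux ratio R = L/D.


Reflux ratio definition: R = L / D (liquid returned / distillate withdrawn)
L = 646 kmol/h, D = 365 kmol/h
R = 646 / 365 = 1.770

1.770


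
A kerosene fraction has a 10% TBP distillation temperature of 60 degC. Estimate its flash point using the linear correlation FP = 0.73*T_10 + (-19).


FP = 0.73 * 60 + (-19) = 24.8

24.8 degC


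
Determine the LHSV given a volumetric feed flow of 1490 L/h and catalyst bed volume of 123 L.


LHSV = volumetric feed rate / catalyst volume
= 1490 L/h / 123 L
= 12.11 h^-1

12.11 h^-1


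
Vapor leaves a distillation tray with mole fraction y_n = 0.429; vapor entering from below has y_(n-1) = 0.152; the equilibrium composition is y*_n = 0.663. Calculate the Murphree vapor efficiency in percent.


Murphree vapor efficiency: EMV = (y_n - y_(n-1)) / (y*_n - y_(n-1)) * 100
EMV = (0.429 - 0.152) / (0.663 - 0.152) * 100 = 0.277 / 0.511 * 100 = 54.21

54.21 %


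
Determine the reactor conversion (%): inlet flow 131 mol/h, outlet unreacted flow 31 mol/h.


X = (F_in - F_out) / F_in * 100
Moles reacted = 131 - 31 = 100
X = 100 / 131 * 100
= 0.7634 * 100
= 76.34 %

76.34 %


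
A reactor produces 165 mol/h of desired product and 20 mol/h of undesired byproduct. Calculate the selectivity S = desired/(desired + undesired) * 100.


Selectivity = desired / (desired + undesired) * 100
Total products = 165 + 20 = 185 mol/h
S = 165 / 185 * 100
= 0.8919 * 100
= 89.19 %

89.19 %


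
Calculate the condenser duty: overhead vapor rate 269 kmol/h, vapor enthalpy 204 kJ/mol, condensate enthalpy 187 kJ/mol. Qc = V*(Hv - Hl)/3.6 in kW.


Qc = 269 * (204 - 187) / 3.6 = 269 * 17 / 3.6 = 1270

1270 kW


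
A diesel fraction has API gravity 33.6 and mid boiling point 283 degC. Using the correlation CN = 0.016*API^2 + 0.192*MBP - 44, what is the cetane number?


CN = 0.016 * 33.6^2 + 0.192 * 283 - 44
CN = 18.06336 + 54.336 - 44 = 28.39936

28.39936


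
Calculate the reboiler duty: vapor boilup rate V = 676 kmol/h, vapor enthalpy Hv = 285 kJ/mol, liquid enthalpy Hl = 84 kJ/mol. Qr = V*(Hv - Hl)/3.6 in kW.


Qr = 676 * (285 - 84) / 3.6 = 676 * 201 / 3.6 = 37740

37740 kW


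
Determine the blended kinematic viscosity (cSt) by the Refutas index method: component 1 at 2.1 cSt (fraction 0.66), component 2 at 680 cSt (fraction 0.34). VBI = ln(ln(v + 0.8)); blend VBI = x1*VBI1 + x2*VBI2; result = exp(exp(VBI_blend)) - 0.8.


Refutas method: VBN_i = 14.534*ln(ln(visc_i + 0.8)) + 10.975, blended linearly by mass fraction; since VBN is linear in VBI_i = ln(ln(visc_i + 0.8)) and the fractions sum to 1, blend VBI directly: visc = exp(exp(VBI_blend)) - 0.8
VBI_1 = ln(ln(2.1 + 0.8)) = 0.0627032
VBI_2 = ln(ln(680 + 0.8)) = 1.87538
VBI_blend = 0.66 * 0.0627032 + 0.34 * 1.87538 = 0.679013
visc_blend = exp(exp(0.679013)) - 0.8 = 6.385

6.385 cSt


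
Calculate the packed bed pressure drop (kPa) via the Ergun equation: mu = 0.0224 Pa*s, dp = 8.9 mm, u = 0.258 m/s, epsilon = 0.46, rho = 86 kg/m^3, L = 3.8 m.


dp = 8.9 mm = 0.0089 m
Viscous term = 150*0.0224*0.258*(1-0.46)^2 / (0.0089^2*0.46^3) = 32786.3
Inertial term = 1.75*86*0.258^2*(1-0.46) / (0.0089*0.46^3) = 6244.62
dP/L = 32786.3 + 6244.62 = 39030.9 Pa/m
dP = 39030.9 * 3.8 / 1000 = 148.3 kPa

148.3 kPa


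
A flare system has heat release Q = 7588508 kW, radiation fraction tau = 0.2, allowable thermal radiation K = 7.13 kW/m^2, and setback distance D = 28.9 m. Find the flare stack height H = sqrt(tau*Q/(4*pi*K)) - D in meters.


tau*Q/(4*pi*K) = 0.2 * 7588508 / (4 * pi * 7.13) = 16939
sqrt(16939) = 130.15
H = 130.15 - 28.9 = 101.2

101.2 m


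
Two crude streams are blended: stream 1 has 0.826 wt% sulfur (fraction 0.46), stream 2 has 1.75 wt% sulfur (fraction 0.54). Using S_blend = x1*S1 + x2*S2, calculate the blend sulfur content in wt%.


Linear sulfur blending: S_blend = x1*S1 + x2*S2
Contribution 1: 0.46 * 0.826 = 0.37996 wt%
Contribution 2: 0.54 * 1.75 = 0.945 wt%
S_blend = 0.37996 + 0.945 = 1.32496

1.32496 wt%


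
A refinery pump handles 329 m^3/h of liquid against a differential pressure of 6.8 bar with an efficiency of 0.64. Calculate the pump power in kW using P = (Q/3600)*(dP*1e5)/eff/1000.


Q = 329 / 3600 = 0.0913889 m^3/s
P = 0.0913889 * (6.8 * 1e5) / 0.64 / 1000 = 97.10

97.10 kW


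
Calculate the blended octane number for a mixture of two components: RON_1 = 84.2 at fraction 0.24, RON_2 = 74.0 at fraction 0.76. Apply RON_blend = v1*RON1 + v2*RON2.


Linear blending: RON_blend = sum(vi * RONi)
Contribution 1: 0.24 * 84.2 = 20.208
Contribution 2: 0.76 * 74.0 = 56.24
RON_blend = 20.208 + 56.24 = 76.448

76.448


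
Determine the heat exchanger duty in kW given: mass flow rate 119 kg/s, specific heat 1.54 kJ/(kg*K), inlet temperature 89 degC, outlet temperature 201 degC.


Q = m_dot * cp * delta_T
delta_T = 201 - 89 = 112 K
Q = 119 * 1.54 * 112
= 183.26 * 112
= 20525.12 kW

20525.12 kW


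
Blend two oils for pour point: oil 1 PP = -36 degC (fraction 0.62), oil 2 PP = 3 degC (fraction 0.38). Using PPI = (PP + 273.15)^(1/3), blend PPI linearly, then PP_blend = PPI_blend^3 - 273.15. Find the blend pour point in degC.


PPI_1 = (-36 + 273.15)^(1/3) = 6.189768
PPI_2 = (3 + 273.15)^(1/3) = 6.512009
PPI_blend = 0.62 * 6.189768 + 0.38 * 6.512009 = 6.31222
PP_blend = 6.31222^3 - 273.15 = 251.5049 - 273.15 = -21.65

-21.65 degC


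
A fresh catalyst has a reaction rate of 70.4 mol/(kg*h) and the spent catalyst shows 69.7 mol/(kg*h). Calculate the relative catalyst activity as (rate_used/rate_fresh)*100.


Activity (%) = (rate_used / rate_fresh) * 100
rate_used = 69.7, rate_fresh = 70.4
= (69.7 / 70.4) * 100
= 0.9901 * 100 = 99.01

99.01 %


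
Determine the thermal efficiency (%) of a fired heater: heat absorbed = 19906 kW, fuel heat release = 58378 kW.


Furnace efficiency = Q_absorbed / Q_fuel * 100
= 19906 / 58378 * 100 = 34.10

34.10 %


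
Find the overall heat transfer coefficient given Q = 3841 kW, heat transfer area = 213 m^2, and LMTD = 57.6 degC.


From Q = U*A*LMTD, U = Q / (A * LMTD)
U = 3841 / (213 * 57.6) = 3841 / 12268.8 = 0.3131

0.3131 kW/(m^2*K)


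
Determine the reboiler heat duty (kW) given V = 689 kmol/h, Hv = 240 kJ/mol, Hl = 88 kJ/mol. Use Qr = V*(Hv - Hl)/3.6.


Qr = 689 * (240 - 88) / 3.6 = 689 * 152 / 3.6 = 29090

29090 kW


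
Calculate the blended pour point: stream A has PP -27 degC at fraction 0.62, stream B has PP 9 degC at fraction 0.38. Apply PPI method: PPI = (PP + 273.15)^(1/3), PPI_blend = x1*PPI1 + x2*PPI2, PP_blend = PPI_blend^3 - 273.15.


PPI_1 = (-27 + 273.15)^(1/3) = 6.2671
PPI_2 = (9 + 273.15)^(1/3) = 6.558835
PPI_blend = 0.62 * 6.2671 + 0.38 * 6.558835 = 6.377959
PP_blend = 6.377959^3 - 273.15 = 259.4449 - 273.15 = -13.71

-13.71 degC


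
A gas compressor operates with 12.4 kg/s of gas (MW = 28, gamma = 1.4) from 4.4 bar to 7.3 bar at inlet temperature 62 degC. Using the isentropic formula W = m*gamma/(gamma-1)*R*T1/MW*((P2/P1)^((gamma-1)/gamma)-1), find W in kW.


Isentropic work: W = m*(gamma/(gamma-1))*(R*T1/MW)*((P2/P1)^((gamma-1)/gamma) - 1)
T1 = 62 + 273.15 = 335.15 K
Pressure ratio = 7.3 / 4.4 = 1.65909
Exponent = (1.4 - 1)/1.4 = 0.285714
(P2/P1)^exp - 1 = 1.65909^0.285714 - 1 = 0.155633
W = 12.4 * 1.4 / 0.4 * 8.314 * 335.15 / 28 * 0.155633 = 672.2

672.2 kW


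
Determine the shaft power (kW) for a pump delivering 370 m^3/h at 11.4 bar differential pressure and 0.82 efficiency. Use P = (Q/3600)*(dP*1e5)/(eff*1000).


Q = 370 / 3600 = 0.102778 m^3/s
P = 0.102778 * (11.4 * 1e5) / 0.82 / 1000 = 142.9

142.9 kW


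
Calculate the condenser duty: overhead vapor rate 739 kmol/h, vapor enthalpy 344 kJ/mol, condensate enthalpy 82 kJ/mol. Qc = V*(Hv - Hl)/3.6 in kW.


Qc = 739 * (344 - 82) / 3.6 = 739 * 262 / 3.6 = 53780

53780 kW


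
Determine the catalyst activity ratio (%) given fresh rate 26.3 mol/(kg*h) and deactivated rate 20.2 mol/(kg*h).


Activity (%) = (rate_used / rate_fresh) * 100
rate_used = 20.2, rate_fresh = 26.3
= (20.2 / 26.3) * 100
= 0.7681 * 100 = 76.81

76.81 %


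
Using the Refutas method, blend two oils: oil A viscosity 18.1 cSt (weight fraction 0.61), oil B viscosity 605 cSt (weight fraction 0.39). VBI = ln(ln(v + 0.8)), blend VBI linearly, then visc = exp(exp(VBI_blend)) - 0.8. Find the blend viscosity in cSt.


Refutas method: VBN_i = 14.534*ln(ln(visc_i + 0.8)) + 10.975, blended linearly by mass fraction; since VBN is linear in VBI_i = ln(ln(visc_i + 0.8)) and the fractions sum to 1, blend VBI directly: visc = exp(exp(VBI_blend)) - 0.8
VBI_1 = ln(ln(18.1 + 0.8)) = 1.07812
VBI_2 = ln(ln(605 + 0.8)) = 1.85732
VBI_blend = 0.61 * 1.07812 + 0.39 * 1.85732 = 1.38201
visc_blend = exp(exp(1.38201)) - 0.8 = 52.87

52.87 cSt


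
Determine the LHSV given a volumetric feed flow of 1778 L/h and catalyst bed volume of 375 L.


LHSV = volumetric feed rate / catalyst volume
= 1778 L/h / 375 L
= 4.741 h^-1

4.741 h^-1


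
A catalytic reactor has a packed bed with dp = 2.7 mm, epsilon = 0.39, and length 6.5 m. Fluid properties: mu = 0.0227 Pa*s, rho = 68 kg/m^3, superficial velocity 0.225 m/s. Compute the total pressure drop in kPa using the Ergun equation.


dp = 2.7 mm = 0.0027 m
Viscous term = 150*0.0227*0.225*(1-0.39)^2 / (0.0027^2*0.39^3) = 659232
Inertial term = 1.75*68*0.225^2*(1-0.39) / (0.0027*0.39^3) = 22944.8
dP/L = 659232 + 22944.8 = 682177 Pa/m
dP = 682177 * 6.5 / 1000 = 4434 kPa

4434 kPa


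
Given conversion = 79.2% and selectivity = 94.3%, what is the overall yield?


Overall yield = conversion (%) * selectivity (%) / 100
Conversion = 79.2%, Selectivity = 94.3%
Y = 79.2 * 94.3 / 100
= 74.6856 %

74.6856 %


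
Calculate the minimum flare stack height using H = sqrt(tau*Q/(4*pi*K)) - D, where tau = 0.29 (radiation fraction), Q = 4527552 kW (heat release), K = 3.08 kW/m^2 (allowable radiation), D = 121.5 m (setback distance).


tau*Q/(4*pi*K) = 0.29 * 4527552 / (4 * pi * 3.08) = 33923.5
sqrt(33923.5) = 184.183
H = 184.183 - 121.5 = 62.68

62.68 m


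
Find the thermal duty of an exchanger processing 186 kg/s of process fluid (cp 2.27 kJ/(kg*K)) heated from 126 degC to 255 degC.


Q = m_dot * cp * delta_T
delta_T = 255 - 126 = 129 K
Q = 186 * 2.27 * 129
= 422.22 * 129
= 54466.38 kW

54466.38 kW


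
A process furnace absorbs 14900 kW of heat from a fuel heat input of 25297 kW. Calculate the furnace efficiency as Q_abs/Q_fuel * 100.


Furnace efficiency = Q_absorbed / Q_fuel * 100
= 14900 / 25297 * 100 = 58.90

58.90 %


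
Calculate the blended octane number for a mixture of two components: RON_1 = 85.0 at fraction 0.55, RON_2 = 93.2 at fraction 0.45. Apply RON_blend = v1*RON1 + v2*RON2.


Linear blending: RON_blend = sum(vi * RONi)
Contribution 1: 0.55 * 85.0 = 46.75
Contribution 2: 0.45 * 93.2 = 41.94
RON_blend = 46.75 + 41.94 = 88.69

88.69


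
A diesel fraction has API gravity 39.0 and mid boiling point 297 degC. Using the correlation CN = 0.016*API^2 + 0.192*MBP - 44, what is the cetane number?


CN = 0.016 * 39.0^2 + 0.192 * 297 - 44
CN = 24.336 + 57.024 - 44 = 37.36

37.36


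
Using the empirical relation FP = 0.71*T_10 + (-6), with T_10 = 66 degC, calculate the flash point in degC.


FP = 0.71 * 66 + (-6) = 40.86

40.86 degC


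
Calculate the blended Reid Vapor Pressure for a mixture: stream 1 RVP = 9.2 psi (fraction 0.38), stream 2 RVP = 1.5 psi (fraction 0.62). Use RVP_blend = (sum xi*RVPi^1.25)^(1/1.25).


Chevron index: RVP_blend = (sum xi*RVPi^1.25)^(1/1.25)
RVP^1.25 terms: 0.38 * 9.2^1.25 + 0.62 * 1.5^1.25 = 7.11783
RVP_blend = 7.11783^(1/1.25) = 4.807

4.807 psi


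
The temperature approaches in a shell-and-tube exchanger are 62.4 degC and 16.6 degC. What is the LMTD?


LMTD = (dT1 - dT2) / ln(dT1/dT2)
= (62.4 - 16.6) / ln(62.4 / 16.6) = 45.8 / 1.32416 = 34.59

34.59 degC


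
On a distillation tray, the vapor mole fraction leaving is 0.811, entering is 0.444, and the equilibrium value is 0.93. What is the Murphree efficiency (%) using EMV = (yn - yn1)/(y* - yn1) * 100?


Murphree vapor efficiency: EMV = (y_n - y_(n-1)) / (y*_n - y_(n-1)) * 100
EMV = (0.811 - 0.444) / (0.93 - 0.444) * 100 = 0.367 / 0.486 * 100 = 75.51

75.51 %


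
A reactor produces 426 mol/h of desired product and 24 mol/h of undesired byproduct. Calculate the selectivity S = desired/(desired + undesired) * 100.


Selectivity = desired / (desired + undesired) * 100
Total products = 426 + 24 = 450 mol/h
S = 426 / 450 * 100
= 0.9467 * 100
= 94.67 %

94.67 %


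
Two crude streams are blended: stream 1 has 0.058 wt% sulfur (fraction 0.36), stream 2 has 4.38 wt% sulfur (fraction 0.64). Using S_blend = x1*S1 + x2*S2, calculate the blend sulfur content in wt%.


Linear sulfur blending: S_blend = x1*S1 + x2*S2
Contribution 1: 0.36 * 0.058 = 0.02088 wt%
Contribution 2: 0.64 * 4.38 = 2.8032 wt%
S_blend = 0.02088 + 2.8032 = 2.82408

2.82408 wt%


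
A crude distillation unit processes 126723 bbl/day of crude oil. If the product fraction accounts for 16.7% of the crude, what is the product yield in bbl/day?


Crude throughput = 126723 bbl/day
Fraction yield = 16.7%
yield = throughput * fraction / 100
yield = 126723 * 16.7 / 100 = 21162.741

21162.741 bbl/day


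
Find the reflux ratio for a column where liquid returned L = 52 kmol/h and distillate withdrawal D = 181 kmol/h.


Reflux ratio definition: R = L / D (liquid returned / distillate withdrawn)
L = 52 kmol/h, D = 181 kmol/h
R = 52 / 181 = 0.2873

0.2873


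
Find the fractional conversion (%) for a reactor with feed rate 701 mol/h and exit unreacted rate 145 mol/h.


X = (F_in - F_out) / F_in * 100
Moles reacted = 701 - 145 = 556
X = 556 / 701 * 100
= 0.7932 * 100
= 79.32 %

79.32 %


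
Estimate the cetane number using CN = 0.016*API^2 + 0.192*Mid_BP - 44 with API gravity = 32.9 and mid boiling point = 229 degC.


CN = 0.016 * 32.9^2 + 0.192 * 229 - 44
CN = 17.31856 + 43.968 - 44 = 17.28656

17.28656


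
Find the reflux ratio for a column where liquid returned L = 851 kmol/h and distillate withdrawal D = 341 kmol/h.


Reflux ratio definition: R = L / D (liquid returned / distillate withdrawn)
L = 851 kmol/h, D = 341 kmol/h
R = 851 / 341 = 2.496

2.496


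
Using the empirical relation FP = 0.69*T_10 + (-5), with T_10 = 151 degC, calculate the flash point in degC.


FP = 0.69 * 151 + (-5) = 99.19

99.19 degC


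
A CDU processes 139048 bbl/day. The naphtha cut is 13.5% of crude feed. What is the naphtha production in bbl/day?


Crude throughput = 139048 bbl/day
Fraction yield = 13.5%
yield = throughput * fraction / 100
yield = 139048 * 13.5 / 100 = 18771.48

18771.48 bbl/day


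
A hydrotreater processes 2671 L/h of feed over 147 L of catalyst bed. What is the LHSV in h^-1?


LHSV = volumetric feed rate / catalyst volume
= 2671 L/h / 147 L
= 18.17 h^-1

18.17 h^-1


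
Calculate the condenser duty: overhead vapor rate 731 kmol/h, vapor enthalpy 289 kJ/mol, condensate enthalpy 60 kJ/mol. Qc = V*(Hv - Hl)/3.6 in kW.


Qc = 731 * (289 - 60) / 3.6 = 731 * 229 / 3.6 = 46500

46500 kW


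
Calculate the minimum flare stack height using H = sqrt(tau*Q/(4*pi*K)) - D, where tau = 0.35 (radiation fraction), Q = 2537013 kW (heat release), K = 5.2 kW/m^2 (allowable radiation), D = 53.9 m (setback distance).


tau*Q/(4*pi*K) = 0.35 * 2537013 / (4 * pi * 5.2) = 13588.7
sqrt(13588.7) = 116.571
H = 116.571 - 53.9 = 62.67

62.67 m


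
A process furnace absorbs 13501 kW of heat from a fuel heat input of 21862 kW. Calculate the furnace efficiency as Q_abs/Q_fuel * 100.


Furnace efficiency = Q_absorbed / Q_fuel * 100
= 13501 / 21862 * 100 = 61.76

61.76 %


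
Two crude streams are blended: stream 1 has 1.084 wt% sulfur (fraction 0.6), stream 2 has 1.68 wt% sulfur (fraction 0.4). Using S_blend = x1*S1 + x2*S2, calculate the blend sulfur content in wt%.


Linear sulfur blending: S_blend = x1*S1 + x2*S2
Contribution 1: 0.6 * 1.084 = 0.6504 wt%
Contribution 2: 0.4 * 1.68 = 0.672 wt%
S_blend = 0.6504 + 0.672 = 1.3224

1.3224 wt%


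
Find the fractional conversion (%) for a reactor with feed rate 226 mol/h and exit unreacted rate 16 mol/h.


X = (F_in - F_out) / F_in * 100
Moles reacted = 226 - 16 = 210
X = 210 / 226 * 100
= 0.9292 * 100
= 92.92 %

92.92 %


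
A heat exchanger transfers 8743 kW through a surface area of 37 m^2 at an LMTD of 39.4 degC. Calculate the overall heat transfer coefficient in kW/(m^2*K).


From Q = U*A*LMTD, U = Q / (A * LMTD)
U = 8743 / (37 * 39.4) = 8743 / 1457.8 = 5.997

5.997 kW/(m^2*K)


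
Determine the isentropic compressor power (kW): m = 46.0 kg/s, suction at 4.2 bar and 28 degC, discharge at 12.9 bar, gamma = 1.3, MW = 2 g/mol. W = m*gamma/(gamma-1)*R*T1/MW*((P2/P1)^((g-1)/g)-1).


Isentropic work: W = m*(gamma/(gamma-1))*(R*T1/MW)*((P2/P1)^((gamma-1)/gamma) - 1)
T1 = 28 + 273.15 = 301.15 K
Pressure ratio = 12.9 / 4.2 = 3.07143
Exponent = (1.3 - 1)/1.3 = 0.230769
(P2/P1)^exp - 1 = 3.07143^0.230769 - 1 = 0.295577
W = 46.0 * 1.3 / 0.3 * 8.314 * 301.15 / 2 * 0.295577 = 73760

73760 kW


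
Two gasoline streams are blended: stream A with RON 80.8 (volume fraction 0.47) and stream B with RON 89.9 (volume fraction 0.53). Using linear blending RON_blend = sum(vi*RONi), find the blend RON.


Linear blending: RON_blend = sum(vi * RONi)
Contribution 1: 0.47 * 80.8 = 37.976
Contribution 2: 0.53 * 89.9 = 47.647
RON_blend = 37.976 + 47.647 = 85.623

85.623


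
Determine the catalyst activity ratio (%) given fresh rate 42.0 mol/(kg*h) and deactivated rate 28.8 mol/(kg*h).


Activity (%) = (rate_used / rate_fresh) * 100
rate_used = 28.8, rate_fresh = 42.0
= (28.8 / 42.0) * 100
= 0.6857 * 100 = 68.57

68.57 %


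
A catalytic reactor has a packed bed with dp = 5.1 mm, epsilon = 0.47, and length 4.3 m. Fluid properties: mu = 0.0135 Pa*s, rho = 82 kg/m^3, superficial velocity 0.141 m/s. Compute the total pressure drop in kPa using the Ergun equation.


dp = 5.1 mm = 0.0051 m
Viscous term = 150*0.0135*0.141*(1-0.47)^2 / (0.0051^2*0.47^3) = 29700.4
Inertial term = 1.75*82*0.141^2*(1-0.47) / (0.0051*0.47^3) = 2855.63
dP/L = 29700.4 + 2855.63 = 32556 Pa/m
dP = 32556 * 4.3 / 1000 = 140.0 kPa

140.0 kPa


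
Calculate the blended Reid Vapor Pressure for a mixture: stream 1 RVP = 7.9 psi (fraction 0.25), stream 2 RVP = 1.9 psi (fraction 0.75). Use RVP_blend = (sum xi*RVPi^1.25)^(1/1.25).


Chevron index: RVP_blend = (sum xi*RVPi^1.25)^(1/1.25)
RVP^1.25 terms: 0.25 * 7.9^1.25 + 0.75 * 1.9^1.25 = 4.98414
RVP_blend = 4.98414^(1/1.25) = 3.615

3.615 psi


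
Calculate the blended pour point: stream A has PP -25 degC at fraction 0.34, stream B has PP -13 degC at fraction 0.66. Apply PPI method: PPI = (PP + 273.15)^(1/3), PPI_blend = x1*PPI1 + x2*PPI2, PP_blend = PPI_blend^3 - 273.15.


PPI_1 = (-25 + 273.15)^(1/3) = 6.284028
PPI_2 = (-13 + 273.15)^(1/3) = 6.383731
PPI_blend = 0.34 * 6.284028 + 0.66 * 6.383731 = 6.349832
PP_blend = 6.349832^3 - 273.15 = 256.0276 - 273.15 = -17.12

-17.12 degC


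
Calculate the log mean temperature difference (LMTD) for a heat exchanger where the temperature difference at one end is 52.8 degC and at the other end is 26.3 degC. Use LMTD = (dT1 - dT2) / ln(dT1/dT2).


LMTD = (dT1 - dT2) / ln(dT1/dT2)
= (52.8 - 26.3) / ln(52.8 / 26.3) = 26.5 / 0.696942 = 38.02

38.02 degC


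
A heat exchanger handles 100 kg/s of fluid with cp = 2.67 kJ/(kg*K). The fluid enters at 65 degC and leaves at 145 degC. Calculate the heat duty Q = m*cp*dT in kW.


Q = m_dot * cp * delta_T
delta_T = 145 - 65 = 80 K
Q = 100 * 2.67 * 80
= 267 * 80
= 21360 kW

21360 kW


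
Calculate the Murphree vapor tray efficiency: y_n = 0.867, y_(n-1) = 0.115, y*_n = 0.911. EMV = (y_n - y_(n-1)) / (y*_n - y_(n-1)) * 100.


Murphree vapor efficiency: EMV = (y_n - y_(n-1)) / (y*_n - y_(n-1)) * 100
EMV = (0.867 - 0.115) / (0.911 - 0.115) * 100 = 0.752 / 0.796 * 100 = 94.47

94.47 %


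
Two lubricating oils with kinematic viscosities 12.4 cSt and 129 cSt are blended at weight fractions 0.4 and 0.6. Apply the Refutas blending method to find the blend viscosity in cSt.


Refutas method: VBN_i = 14.534*ln(ln(visc_i + 0.8)) + 10.975, blended linearly by mass fraction; since VBN is linear in VBI_i = ln(ln(visc_i + 0.8)) and the fractions sum to 1, blend VBI directly: visc = exp(exp(VBI_blend)) - 0.8
VBI_1 = ln(ln(12.4 + 0.8)) = 0.947873
VBI_2 = ln(ln(129 + 0.8)) = 1.58227
VBI_blend = 0.4 * 0.947873 + 0.6 * 1.58227 = 1.32851
visc_blend = exp(exp(1.32851)) - 0.8 = 42.82

42.82 cSt


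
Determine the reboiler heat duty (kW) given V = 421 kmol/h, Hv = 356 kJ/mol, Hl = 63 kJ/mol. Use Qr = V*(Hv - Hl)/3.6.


Qr = 421 * (356 - 63) / 3.6 = 421 * 293 / 3.6 = 34260

34260 kW


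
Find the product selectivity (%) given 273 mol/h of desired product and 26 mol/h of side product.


Selectivity = desired / (desired + undesired) * 100
Total products = 273 + 26 = 299 mol/h
S = 273 / 299 * 100
= 0.9130 * 100
= 91.30 %

91.30 %


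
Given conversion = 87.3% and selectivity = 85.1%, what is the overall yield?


Overall yield = conversion (%) * selectivity (%) / 100
Conversion = 87.3%, Selectivity = 85.1%
Y = 87.3 * 85.1 / 100
= 74.2923 %

74.2923 %


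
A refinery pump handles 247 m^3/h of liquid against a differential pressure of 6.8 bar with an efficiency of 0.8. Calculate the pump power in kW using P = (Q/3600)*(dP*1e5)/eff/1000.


Q = 247 / 3600 = 0.0686111 m^3/s
P = 0.0686111 * (6.8 * 1e5) / 0.8 / 1000 = 58.32

58.32 kW


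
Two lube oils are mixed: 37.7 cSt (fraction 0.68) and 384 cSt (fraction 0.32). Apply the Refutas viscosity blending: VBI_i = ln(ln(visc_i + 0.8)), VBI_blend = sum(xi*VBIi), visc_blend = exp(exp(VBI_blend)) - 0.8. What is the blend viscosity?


Refutas method: VBN_i = 14.534*ln(ln(visc_i + 0.8)) + 10.975, blended linearly by mass fraction; since VBN is linear in VBI_i = ln(ln(visc_i + 0.8)) and the fractions sum to 1, blend VBI directly: visc = exp(exp(VBI_blend)) - 0.8
VBI_1 = ln(ln(37.7 + 0.8)) = 1.29491
VBI_2 = ln(ln(384 + 0.8)) = 1.78385
VBI_blend = 0.68 * 1.29491 + 0.32 * 1.78385 = 1.45137
visc_blend = exp(exp(1.45137)) - 0.8 = 70.65

70.65 cSt


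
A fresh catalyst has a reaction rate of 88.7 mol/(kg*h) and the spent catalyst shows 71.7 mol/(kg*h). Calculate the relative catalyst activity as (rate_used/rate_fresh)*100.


Activity (%) = (rate_used / rate_fresh) * 100
rate_used = 71.7, rate_fresh = 88.7
= (71.7 / 88.7) * 100
= 0.8083 * 100 = 80.83

80.83 %


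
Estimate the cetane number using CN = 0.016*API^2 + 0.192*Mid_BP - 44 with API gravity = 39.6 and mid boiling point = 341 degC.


CN = 0.016 * 39.6^2 + 0.192 * 341 - 44
CN = 25.09056 + 65.472 - 44 = 46.56256

46.56256


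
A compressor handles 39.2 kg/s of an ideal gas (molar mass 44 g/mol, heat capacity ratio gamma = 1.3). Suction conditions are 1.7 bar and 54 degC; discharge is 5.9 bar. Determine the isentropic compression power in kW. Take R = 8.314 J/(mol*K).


Isentropic work: W = m*(gamma/(gamma-1))*(R*T1/MW)*((P2/P1)^((gamma-1)/gamma) - 1)
T1 = 54 + 273.15 = 327.15 K
Pressure ratio = 5.9 / 1.7 = 3.47059
Exponent = (1.3 - 1)/1.3 = 0.230769
(P2/P1)^exp - 1 = 3.47059^0.230769 - 1 = 0.332626
W = 39.2 * 1.3 / 0.3 * 8.314 * 327.15 / 44 * 0.332626 = 3493

3493 kW


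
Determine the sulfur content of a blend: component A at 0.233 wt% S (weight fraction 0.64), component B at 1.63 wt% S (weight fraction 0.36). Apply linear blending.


Linear sulfur blending: S_blend = x1*S1 + x2*S2
Contribution 1: 0.64 * 0.233 = 0.14912 wt%
Contribution 2: 0.36 * 1.63 = 0.5868 wt%
S_blend = 0.14912 + 0.5868 = 0.73592

0.73592 wt%


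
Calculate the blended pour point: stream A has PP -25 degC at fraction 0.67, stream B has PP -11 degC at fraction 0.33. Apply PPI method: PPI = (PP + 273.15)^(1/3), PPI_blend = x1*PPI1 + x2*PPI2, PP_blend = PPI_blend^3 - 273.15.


PPI_1 = (-25 + 273.15)^(1/3) = 6.284028
PPI_2 = (-11 + 273.15)^(1/3) = 6.400049
PPI_blend = 0.67 * 6.284028 + 0.33 * 6.400049 = 6.322315
PP_blend = 6.322315^3 - 273.15 = 252.7135 - 273.15 = -20.44

-20.44 degC


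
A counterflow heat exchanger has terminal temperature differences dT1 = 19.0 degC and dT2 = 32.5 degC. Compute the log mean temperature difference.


LMTD = (dT1 - dT2) / ln(dT1/dT2)
= (19.0 - 32.5) / ln(19.0 / 32.5) = -13.5 / -0.536801 = 25.15

25.15 degC


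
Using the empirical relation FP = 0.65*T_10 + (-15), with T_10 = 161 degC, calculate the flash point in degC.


FP = 0.65 * 161 + (-15) = 89.65

89.65 degC


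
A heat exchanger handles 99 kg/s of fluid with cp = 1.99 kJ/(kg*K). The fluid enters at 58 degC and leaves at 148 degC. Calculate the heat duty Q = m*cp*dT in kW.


Q = m_dot * cp * delta_T
delta_T = 148 - 58 = 90 K
Q = 99 * 1.99 * 90
= 197.01 * 90
= 17730.9 kW

17730.9 kW


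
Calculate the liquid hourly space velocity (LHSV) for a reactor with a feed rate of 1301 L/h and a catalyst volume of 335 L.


LHSV = volumetric feed rate / catalyst volume
= 1301 L/h / 335 L
= 3.884 h^-1

3.884 h^-1


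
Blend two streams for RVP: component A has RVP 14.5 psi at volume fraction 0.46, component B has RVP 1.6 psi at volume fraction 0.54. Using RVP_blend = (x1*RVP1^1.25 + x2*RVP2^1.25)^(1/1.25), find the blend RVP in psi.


Chevron index: RVP_blend = (sum xi*RVPi^1.25)^(1/1.25)
RVP^1.25 terms: 0.46 * 14.5^1.25 + 0.54 * 1.6^1.25 = 13.9874
RVP_blend = 13.9874^(1/1.25) = 8.253

8.253 psi


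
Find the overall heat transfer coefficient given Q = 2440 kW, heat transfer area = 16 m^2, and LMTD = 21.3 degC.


From Q = U*A*LMTD, U = Q / (A * LMTD)
U = 2440 / (16 * 21.3) = 2440 / 340.8 = 7.160

7.160 kW/(m^2*K)


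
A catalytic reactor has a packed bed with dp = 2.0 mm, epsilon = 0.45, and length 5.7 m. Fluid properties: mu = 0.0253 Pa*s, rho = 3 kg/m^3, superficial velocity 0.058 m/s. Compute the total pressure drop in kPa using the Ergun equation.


dp = 2.0 mm = 0.002 m
Viscous term = 150*0.0253*0.058*(1-0.45)^2 / (0.002^2*0.45^3) = 182670
Inertial term = 1.75*3*0.058^2*(1-0.45) / (0.002*0.45^3) = 53.2979
dP/L = 182670 + 53.2979 = 182723 Pa/m
dP = 182723 * 5.7 / 1000 = 1042 kPa

1042 kPa


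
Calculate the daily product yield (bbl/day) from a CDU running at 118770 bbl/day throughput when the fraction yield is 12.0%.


Crude throughput = 118770 bbl/day
Fraction yield = 12.0%
yield = throughput * fraction / 100
yield = 118770 * 12.0 / 100 = 14252.4

14252.4 bbl/day


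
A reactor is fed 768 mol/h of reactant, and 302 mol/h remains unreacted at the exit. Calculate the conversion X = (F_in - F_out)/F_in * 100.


X = (F_in - F_out) / F_in * 100
Moles reacted = 768 - 302 = 466
X = 466 / 768 * 100
= 0.6068 * 100
= 60.68 %

60.68 %


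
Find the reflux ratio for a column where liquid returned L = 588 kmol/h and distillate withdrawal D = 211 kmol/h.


Reflux ratio definition: R = L / D (liquid returned / distillate withdrawn)
L = 588 kmol/h, D = 211 kmol/h
R = 588 / 211 = 2.787

2.787


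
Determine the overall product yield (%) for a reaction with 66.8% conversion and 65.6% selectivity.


Overall yield = conversion (%) * selectivity (%) / 100
Conversion = 66.8%, Selectivity = 65.6%
Y = 66.8 * 65.6 / 100
= 43.8208 %

43.8208 %
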